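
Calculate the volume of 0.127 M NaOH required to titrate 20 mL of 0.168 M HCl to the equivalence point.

At equivalence: moles acid = moles base. moles HCl = 0.168 × 20/1000 = 0.00336 mol. V_base = moles / 0.127 × 1000 = 26.5 mL.

V_{base} = 26.5 mL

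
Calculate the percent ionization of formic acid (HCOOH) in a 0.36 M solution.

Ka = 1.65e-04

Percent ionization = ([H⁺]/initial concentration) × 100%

Using Ka equilibrium: x² + Ka×x - Ka×C = 0. Solving: [H⁺] = 7.6251e-03. Percent = (7.6251e-03/0.36) × 100

Percent ionization = 2.12%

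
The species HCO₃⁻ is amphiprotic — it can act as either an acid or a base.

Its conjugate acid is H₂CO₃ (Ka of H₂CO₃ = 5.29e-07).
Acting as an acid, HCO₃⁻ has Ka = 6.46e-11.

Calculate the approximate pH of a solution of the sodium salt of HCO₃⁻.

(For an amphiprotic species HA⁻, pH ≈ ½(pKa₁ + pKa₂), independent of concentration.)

pKa₁ = -log(5.29e-07) = 6.28; pKa₂ = -log(6.46e-11) = 10.19. For an amphiprotic species, pH ≈ ½(pKa₁ + pKa₂) = ½(6.28 + 10.19) = 8.23.

pH = 8.23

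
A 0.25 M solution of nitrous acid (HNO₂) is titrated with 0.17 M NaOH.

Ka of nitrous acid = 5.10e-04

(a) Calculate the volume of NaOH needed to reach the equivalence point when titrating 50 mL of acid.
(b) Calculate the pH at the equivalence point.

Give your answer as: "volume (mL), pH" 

moles acid = 0.25 × 50/1000 = 0.0125 mol; V_base = moles/0.17 × 1000 = 73.5 mL. At equivalence only the conjugate base is present: [A⁻] = 0.0125/0.124 = 1.0119e-01 M. Kb = Kw/Ka = 1.96e-11; [OH⁻] = √(Kb × [A⁻]) = 1.4086e-06; pOH = 5.85; pH = 14 - pOH = 8.15.

V = 73.5 mL, pH = 8.15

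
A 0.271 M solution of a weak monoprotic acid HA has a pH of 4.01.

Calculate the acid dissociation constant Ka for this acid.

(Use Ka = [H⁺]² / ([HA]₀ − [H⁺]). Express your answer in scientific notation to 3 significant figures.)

[H⁺] = 10^(−pH) = 10^(−4.01) = 9.772e-05 M. For HA ⇌ H⁺ + A⁻, Ka = [H⁺][A⁻]/[HA] = [H⁺]² / ([HA]₀ − [H⁺]) = (9.772e-05)² / (0.271 − 9.772e-05) = 3.53e-08.

K_a = 3.53e-08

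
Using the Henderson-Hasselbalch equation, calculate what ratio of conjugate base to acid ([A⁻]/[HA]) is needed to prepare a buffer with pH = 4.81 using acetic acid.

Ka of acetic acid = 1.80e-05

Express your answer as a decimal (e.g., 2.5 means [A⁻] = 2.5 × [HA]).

pKa = -log(1.80e-05) = 4.7447. pH = pKa + log([A⁻]/[HA]), so log([A⁻]/[HA]) = pH − pKa = 4.81 − 4.7447 = 0.0653. [A⁻]/[HA] = 10^(0.0653) = 1.16

[A⁻]/[HA] = 1.16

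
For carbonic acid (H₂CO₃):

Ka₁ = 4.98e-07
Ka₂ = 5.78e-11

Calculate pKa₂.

pKa₂ = -log(Ka₂) = -log(5.78e-11) = 10.24.

pK_{a2} = 10.24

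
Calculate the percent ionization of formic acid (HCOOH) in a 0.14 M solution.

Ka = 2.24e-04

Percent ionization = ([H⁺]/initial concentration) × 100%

Using Ka equilibrium: x² + Ka×x - Ka×C = 0. Solving: [H⁺] = 5.4891e-03. Percent = (5.4891e-03/0.14) × 100

Percent ionization = 3.92%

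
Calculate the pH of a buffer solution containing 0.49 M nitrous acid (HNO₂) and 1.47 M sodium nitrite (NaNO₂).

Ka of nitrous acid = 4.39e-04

pKa = -log(4.39e-04) = 3.36. pH = pKa + log([A⁻]/[HA]) = 3.36 + log(1.47/0.49)

pH = 3.83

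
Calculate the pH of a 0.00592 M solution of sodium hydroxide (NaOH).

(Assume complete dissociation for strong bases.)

[OH⁻] = 0.00592 M for strong base. pOH = -log[OH⁻] = 2.23, pH = 14 - pOH

pH = 11.77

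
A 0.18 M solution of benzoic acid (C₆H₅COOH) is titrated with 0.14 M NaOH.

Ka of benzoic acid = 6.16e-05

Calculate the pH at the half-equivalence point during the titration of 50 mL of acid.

At half-equivalence [HA] = [A⁻], so Henderson-Hasselbalch gives pH = pKa = -log(6.16e-05) = 4.21.

pH = pKa = 4.21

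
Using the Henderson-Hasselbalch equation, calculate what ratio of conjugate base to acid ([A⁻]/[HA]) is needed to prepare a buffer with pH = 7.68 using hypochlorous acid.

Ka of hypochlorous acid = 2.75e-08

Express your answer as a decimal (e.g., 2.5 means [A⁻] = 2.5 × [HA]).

pKa = -log(2.75e-08) = 7.5607. pH = pKa + log([A⁻]/[HA]), so log([A⁻]/[HA]) = pH − pKa = 7.68 − 7.5607 = 0.1193. [A⁻]/[HA] = 10^(0.1193) = 1.32

[A⁻]/[HA] = 1.32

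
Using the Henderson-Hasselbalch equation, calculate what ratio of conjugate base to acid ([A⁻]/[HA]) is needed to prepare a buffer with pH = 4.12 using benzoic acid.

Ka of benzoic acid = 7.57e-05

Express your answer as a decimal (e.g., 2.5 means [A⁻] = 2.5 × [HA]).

pKa = -log(7.57e-05) = 4.1209. pH = pKa + log([A⁻]/[HA]), so log([A⁻]/[HA]) = pH − pKa = 4.12 − 4.1209 = -0.0009. [A⁻]/[HA] = 10^(-0.0009) = 0.998

[A⁻]/[HA] = 0.998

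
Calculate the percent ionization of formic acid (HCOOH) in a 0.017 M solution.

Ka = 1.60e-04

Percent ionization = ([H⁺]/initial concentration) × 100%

Using Ka equilibrium: x² + Ka×x - Ka×C = 0. Solving: [H⁺] = 1.5712e-03. Percent = (1.5712e-03/0.017) × 100

Percent ionization = 9.24%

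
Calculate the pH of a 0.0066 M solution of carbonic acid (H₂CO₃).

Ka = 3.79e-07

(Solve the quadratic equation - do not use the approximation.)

x² + Ka×x - Ka×C = 0. Using quadratic formula: [H⁺] = 4.9825e-05

pH = 4.30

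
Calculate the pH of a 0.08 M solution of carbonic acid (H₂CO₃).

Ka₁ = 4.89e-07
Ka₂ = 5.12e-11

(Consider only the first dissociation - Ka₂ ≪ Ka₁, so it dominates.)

First dissociation dominates. From Ka₁ = [H⁺][HA⁻]/[H₂A], x² + Ka₁·x − Ka₁·C = 0 with C = 0.08 M and Ka₁ = 4.89e-07. Solving: [H⁺] = (−Ka₁ + √(Ka₁² + 4·Ka₁·C)) / 2 = 1.9754e-04 M. pH = -log(1.9754e-04) = 3.70.

pH = 3.70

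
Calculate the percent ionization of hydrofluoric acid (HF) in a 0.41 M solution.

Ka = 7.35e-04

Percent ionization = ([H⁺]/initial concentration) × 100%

Using Ka equilibrium: x² + Ka×x - Ka×C = 0. Solving: [H⁺] = 1.6996e-02. Percent = (1.6996e-02/0.41) × 100

Percent ionization = 4.15%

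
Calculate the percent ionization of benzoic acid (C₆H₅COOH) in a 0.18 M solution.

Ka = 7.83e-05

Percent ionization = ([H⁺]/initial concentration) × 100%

Using Ka equilibrium: x² + Ka×x - Ka×C = 0. Solving: [H⁺] = 3.7153e-03. Percent = (3.7153e-03/0.18) × 100

Percent ionization = 2.06%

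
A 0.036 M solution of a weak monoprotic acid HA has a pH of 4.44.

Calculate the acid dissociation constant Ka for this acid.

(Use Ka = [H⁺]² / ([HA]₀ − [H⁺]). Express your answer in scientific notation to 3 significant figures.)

[H⁺] = 10^(−pH) = 10^(−4.44) = 3.631e-05 M. For HA ⇌ H⁺ + A⁻, Ka = [H⁺][A⁻]/[HA] = [H⁺]² / ([HA]₀ − [H⁺]) = (3.631e-05)² / (0.036 − 3.631e-05) = 3.67e-08.

K_a = 3.67e-08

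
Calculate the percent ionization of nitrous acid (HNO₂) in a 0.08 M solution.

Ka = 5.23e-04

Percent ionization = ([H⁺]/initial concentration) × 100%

Using Ka equilibrium: x² + Ka×x - Ka×C = 0. Solving: [H⁺] = 6.2122e-03. Percent = (6.2122e-03/0.08) × 100

Percent ionization = 7.77%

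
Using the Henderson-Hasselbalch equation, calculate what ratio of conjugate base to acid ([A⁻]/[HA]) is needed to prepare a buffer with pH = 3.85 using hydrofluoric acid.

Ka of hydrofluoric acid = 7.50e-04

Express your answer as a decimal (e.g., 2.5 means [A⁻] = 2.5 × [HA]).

pKa = -log(7.50e-04) = 3.1249. pH = pKa + log([A⁻]/[HA]), so log([A⁻]/[HA]) = pH − pKa = 3.85 − 3.1249 = 0.7251. [A⁻]/[HA] = 10^(0.7251) = 5.31

[A⁻]/[HA] = 5.31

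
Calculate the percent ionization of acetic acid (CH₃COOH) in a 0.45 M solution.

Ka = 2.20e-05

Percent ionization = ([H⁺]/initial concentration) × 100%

Using Ka equilibrium: x² + Ka×x - Ka×C = 0. Solving: [H⁺] = 3.1354e-03. Percent = (3.1354e-03/0.45) × 100

Percent ionization = 0.697%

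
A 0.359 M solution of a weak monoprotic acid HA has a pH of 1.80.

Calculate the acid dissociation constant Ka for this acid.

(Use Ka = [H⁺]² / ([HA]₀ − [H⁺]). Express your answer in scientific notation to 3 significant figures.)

[H⁺] = 10^(−pH) = 10^(−1.80) = 1.585e-02 M. For HA ⇌ H⁺ + A⁻, Ka = [H⁺][A⁻]/[HA] = [H⁺]² / ([HA]₀ − [H⁺]) = (1.585e-02)² / (0.359 − 1.585e-02) = 7.32e-04.

K_a = 7.32e-04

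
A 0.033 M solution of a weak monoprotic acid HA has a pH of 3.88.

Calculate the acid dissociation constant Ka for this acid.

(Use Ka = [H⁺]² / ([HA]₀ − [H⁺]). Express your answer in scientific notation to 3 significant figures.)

[H⁺] = 10^(−pH) = 10^(−3.88) = 1.318e-04 M. For HA ⇌ H⁺ + A⁻, Ka = [H⁺][A⁻]/[HA] = [H⁺]² / ([HA]₀ − [H⁺]) = (1.318e-04)² / (0.033 − 1.318e-04) = 5.29e-07.

K_a = 5.29e-07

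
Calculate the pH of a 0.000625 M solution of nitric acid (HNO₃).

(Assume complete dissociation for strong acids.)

[H⁺] = 0.000625 M for strong acid. pH = -log[H⁺] = -log(0.000625)

pH = 3.20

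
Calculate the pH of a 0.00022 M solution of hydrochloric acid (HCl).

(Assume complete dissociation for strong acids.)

[H⁺] = 0.00022 M for strong acid. pH = -log[H⁺] = -log(0.00022)

pH = 3.66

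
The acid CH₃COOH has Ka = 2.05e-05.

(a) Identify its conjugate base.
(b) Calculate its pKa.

(a) The conjugate base is formed by removing one H⁺ from CH₃COOH, giving CH₃COO⁻. (b) pKa = -log(Ka) = -log(2.05e-05) = 4.69.

Conjugate base: CH₃COO⁻; pK_a = 4.69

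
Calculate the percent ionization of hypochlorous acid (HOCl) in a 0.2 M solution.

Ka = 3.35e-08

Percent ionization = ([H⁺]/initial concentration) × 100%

Using Ka equilibrium: x² + Ka×x - Ka×C = 0. Solving: [H⁺] = 8.1837e-05. Percent = (8.1837e-05/0.2) × 100

Percent ionization = 0.0409%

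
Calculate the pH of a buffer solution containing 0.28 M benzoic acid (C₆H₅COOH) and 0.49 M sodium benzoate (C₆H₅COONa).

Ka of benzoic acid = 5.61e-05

pKa = -log(5.61e-05) = 4.25. pH = pKa + log([A⁻]/[HA]) = 4.25 + log(0.49/0.28)

pH = 4.49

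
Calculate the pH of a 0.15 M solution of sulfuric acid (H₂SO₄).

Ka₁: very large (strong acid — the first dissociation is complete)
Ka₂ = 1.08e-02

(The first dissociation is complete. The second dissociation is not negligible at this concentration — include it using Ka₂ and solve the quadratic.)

First dissociation is complete: [H⁺]₀ = [HSO₄⁻]₀ = C = 0.15 M. Second dissociation HSO₄⁻ ⇌ H⁺ + SO₄²⁻: let x = [SO₄²⁻]. Ka₂ = (C + x)·x / (C − x) = 1.08e-02 → x² + (C + Ka₂)·x − Ka₂·C = 0 → x² + 0.16080·x − 1.620e-03 = 0. x = (−0.16080 + √(0.16080² + 4 × 1.620e-03)) / 2 = 9.5120e-03 M. [H⁺] = C + x = 0.15 + 9.5120e-03 = 1.5951e-01 M. pH = -log(1.5951e-01) = 0.80.

pH = 0.80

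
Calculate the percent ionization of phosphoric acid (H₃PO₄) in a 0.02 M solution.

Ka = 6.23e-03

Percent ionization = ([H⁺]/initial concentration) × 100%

Using Ka equilibrium: x² + Ka×x - Ka×C = 0. Solving: [H⁺] = 8.4739e-03. Percent = (8.4739e-03/0.02) × 100

Percent ionization = 42.4%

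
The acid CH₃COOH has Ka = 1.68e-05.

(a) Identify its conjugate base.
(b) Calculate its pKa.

(a) The conjugate base is formed by removing one H⁺ from CH₃COOH, giving CH₃COO⁻. (b) pKa = -log(Ka) = -log(1.68e-05) = 4.77.

Conjugate base: CH₃COO⁻; pK_a = 4.77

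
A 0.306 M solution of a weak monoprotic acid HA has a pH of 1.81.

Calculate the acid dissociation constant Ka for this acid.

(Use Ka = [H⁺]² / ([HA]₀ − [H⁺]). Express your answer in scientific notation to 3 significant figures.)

[H⁺] = 10^(−pH) = 10^(−1.81) = 1.549e-02 M. For HA ⇌ H⁺ + A⁻, Ka = [H⁺][A⁻]/[HA] = [H⁺]² / ([HA]₀ − [H⁺]) = (1.549e-02)² / (0.306 − 1.549e-02) = 8.26e-04.

K_a = 8.26e-04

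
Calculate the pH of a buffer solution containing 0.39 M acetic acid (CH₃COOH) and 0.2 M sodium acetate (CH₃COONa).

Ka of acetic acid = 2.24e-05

pKa = -log(2.24e-05) = 4.65. pH = pKa + log([A⁻]/[HA]) = 4.65 + log(0.2/0.39)

pH = 4.36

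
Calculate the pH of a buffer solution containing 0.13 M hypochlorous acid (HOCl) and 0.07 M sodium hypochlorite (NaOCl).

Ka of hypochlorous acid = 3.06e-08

pKa = -log(3.06e-08) = 7.51. pH = pKa + log([A⁻]/[HA]) = 7.51 + log(0.07/0.13)

pH = 7.25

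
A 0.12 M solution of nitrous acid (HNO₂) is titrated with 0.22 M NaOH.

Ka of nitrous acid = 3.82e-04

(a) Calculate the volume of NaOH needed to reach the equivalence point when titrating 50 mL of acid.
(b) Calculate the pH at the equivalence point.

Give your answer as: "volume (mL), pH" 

moles acid = 0.12 × 50/1000 = 0.006 mol; V_base = moles/0.22 × 1000 = 27.3 mL. At equivalence only the conjugate base is present: [A⁻] = 0.006/0.077 = 7.7647e-02 M. Kb = Kw/Ka = 2.62e-11; [OH⁻] = √(Kb × [A⁻]) = 1.4257e-06; pOH = 5.85; pH = 14 - pOH = 8.15.

V = 27.3 mL, pH = 8.15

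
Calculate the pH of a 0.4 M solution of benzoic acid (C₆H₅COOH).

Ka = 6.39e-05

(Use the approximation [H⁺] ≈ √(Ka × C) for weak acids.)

[H⁺] = √(Ka × C) = √(6.39e-05 × 0.4) = 5.0557e-03. pH = -log(5.0557e-03)

pH = 2.30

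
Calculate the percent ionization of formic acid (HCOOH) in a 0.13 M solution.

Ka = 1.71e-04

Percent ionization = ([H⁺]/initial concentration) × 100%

Using Ka equilibrium: x² + Ka×x - Ka×C = 0. Solving: [H⁺] = 4.6301e-03. Percent = (4.6301e-03/0.13) × 100

Percent ionization = 3.56%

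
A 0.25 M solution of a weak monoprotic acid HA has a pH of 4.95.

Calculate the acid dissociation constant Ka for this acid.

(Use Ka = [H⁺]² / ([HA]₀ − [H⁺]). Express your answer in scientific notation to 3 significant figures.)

[H⁺] = 10^(−pH) = 10^(−4.95) = 1.122e-05 M. For HA ⇌ H⁺ + A⁻, Ka = [H⁺][A⁻]/[HA] = [H⁺]² / ([HA]₀ − [H⁺]) = (1.122e-05)² / (0.25 − 1.122e-05) = 5.04e-10.

K_a = 5.04e-10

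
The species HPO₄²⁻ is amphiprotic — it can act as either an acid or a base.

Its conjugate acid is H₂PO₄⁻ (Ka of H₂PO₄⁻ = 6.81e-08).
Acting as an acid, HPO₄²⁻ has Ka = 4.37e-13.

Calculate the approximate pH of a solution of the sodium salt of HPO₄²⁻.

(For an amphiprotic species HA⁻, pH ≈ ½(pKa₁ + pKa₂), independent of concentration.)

pKa₁ = -log(6.81e-08) = 7.17; pKa₂ = -log(4.37e-13) = 12.36. For an amphiprotic species, pH ≈ ½(pKa₁ + pKa₂) = ½(7.17 + 12.36) = 9.76.

pH = 9.76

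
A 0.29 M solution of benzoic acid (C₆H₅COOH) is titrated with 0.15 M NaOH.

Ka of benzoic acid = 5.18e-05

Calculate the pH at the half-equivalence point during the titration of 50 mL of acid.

At half-equivalence [HA] = [A⁻], so Henderson-Hasselbalch gives pH = pKa = -log(5.18e-05) = 4.29.

pH = pKa = 4.29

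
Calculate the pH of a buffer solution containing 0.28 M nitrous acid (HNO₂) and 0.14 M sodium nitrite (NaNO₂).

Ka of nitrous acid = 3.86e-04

pKa = -log(3.86e-04) = 3.41. pH = pKa + log([A⁻]/[HA]) = 3.41 + log(0.14/0.28)

pH = 3.11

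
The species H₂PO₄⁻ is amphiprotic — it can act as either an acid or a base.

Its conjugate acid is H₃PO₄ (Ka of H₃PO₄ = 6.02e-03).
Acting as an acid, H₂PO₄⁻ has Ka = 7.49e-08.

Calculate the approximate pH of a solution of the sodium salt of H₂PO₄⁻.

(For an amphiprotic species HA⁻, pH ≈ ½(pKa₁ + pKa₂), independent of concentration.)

pKa₁ = -log(6.02e-03) = 2.22; pKa₂ = -log(7.49e-08) = 7.13. For an amphiprotic species, pH ≈ ½(pKa₁ + pKa₂) = ½(2.22 + 7.13) = 4.67.

pH = 4.67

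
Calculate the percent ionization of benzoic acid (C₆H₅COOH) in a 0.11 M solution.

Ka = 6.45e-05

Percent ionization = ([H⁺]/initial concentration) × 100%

Using Ka equilibrium: x² + Ka×x - Ka×C = 0. Solving: [H⁺] = 2.6316e-03. Percent = (2.6316e-03/0.11) × 100

Percent ionization = 2.39%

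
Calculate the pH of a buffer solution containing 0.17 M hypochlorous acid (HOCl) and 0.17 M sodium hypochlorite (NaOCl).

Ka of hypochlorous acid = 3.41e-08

pKa = -log(3.41e-08) = 7.47. pH = pKa + log([A⁻]/[HA]) = 7.47 + log(0.17/0.17)

pH = 7.47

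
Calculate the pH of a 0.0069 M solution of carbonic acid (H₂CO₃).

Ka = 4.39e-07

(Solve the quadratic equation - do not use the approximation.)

x² + Ka×x - Ka×C = 0. Using quadratic formula: [H⁺] = 5.4818e-05

pH = 4.26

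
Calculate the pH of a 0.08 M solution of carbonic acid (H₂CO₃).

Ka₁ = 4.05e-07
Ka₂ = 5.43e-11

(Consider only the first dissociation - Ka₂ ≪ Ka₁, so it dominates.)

First dissociation dominates. From Ka₁ = [H⁺][HA⁻]/[H₂A], x² + Ka₁·x − Ka₁·C = 0 with C = 0.08 M and Ka₁ = 4.05e-07. Solving: [H⁺] = (−Ka₁ + √(Ka₁² + 4·Ka₁·C)) / 2 = 1.7980e-04 M. pH = -log(1.7980e-04) = 3.75.

pH = 3.75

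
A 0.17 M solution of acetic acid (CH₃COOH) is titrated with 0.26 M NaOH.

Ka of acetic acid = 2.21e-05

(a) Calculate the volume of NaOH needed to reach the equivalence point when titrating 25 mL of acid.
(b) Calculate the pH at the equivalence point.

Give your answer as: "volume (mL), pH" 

moles acid = 0.17 × 25/1000 = 0.00425 mol; V_base = moles/0.26 × 1000 = 16.3 mL. At equivalence only the conjugate base is present: [A⁻] = 0.00425/0.041 = 1.0279e-01 M. Kb = Kw/Ka = 4.52e-10; [OH⁻] = √(Kb × [A⁻]) = 6.8199e-06; pOH = 5.17; pH = 14 - pOH = 8.83.

V = 16.3 mL, pH = 8.83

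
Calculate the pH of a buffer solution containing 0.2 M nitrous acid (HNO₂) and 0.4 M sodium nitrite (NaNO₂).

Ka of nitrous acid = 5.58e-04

pKa = -log(5.58e-04) = 3.25. pH = pKa + log([A⁻]/[HA]) = 3.25 + log(0.4/0.2)

pH = 3.55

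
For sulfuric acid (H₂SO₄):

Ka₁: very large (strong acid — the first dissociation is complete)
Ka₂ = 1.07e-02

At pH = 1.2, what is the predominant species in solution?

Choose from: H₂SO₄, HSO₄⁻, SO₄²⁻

The first dissociation is complete, so H₂SO₄ itself is never the predominant species in water; pKa₂ = -log(1.07e-02) = 1.97. For a polyprotic acid the predominant species crosses at each pKa: below pKa_n the protonated form dominates, above it the deprotonated form does. At pH = 1.2, the predominant species is HSO₄⁻.

HSO₄⁻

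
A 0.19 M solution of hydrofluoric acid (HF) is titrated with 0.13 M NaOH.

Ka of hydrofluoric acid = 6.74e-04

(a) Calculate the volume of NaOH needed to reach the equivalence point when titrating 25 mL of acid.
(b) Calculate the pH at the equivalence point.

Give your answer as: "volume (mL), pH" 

moles acid = 0.19 × 25/1000 = 0.00475 mol; V_base = moles/0.13 × 1000 = 36.5 mL. At equivalence only the conjugate base is present: [A⁻] = 0.00475/0.062 = 7.7188e-02 M. Kb = Kw/Ka = 1.48e-11; [OH⁻] = √(Kb × [A⁻]) = 1.0701e-06; pOH = 5.97; pH = 14 - pOH = 8.03.

V = 36.5 mL, pH = 8.03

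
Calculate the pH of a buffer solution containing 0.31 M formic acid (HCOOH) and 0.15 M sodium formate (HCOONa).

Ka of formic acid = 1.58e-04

pKa = -log(1.58e-04) = 3.80. pH = pKa + log([A⁻]/[HA]) = 3.80 + log(0.15/0.31)

pH = 3.49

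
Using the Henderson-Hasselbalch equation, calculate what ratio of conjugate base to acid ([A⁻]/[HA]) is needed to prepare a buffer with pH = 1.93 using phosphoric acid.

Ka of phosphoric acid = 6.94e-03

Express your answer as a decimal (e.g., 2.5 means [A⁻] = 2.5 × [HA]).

pKa = -log(6.94e-03) = 2.1586. pH = pKa + log([A⁻]/[HA]), so log([A⁻]/[HA]) = pH − pKa = 1.93 − 2.1586 = -0.2286. [A⁻]/[HA] = 10^(-0.2286) = 0.591

[A⁻]/[HA] = 0.591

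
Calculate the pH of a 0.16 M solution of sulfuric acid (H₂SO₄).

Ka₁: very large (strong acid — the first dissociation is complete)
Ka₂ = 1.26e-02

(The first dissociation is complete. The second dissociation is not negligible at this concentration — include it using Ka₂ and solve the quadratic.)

First dissociation is complete: [H⁺]₀ = [HSO₄⁻]₀ = C = 0.16 M. Second dissociation HSO₄⁻ ⇌ H⁺ + SO₄²⁻: let x = [SO₄²⁻]. Ka₂ = (C + x)·x / (C − x) = 1.26e-02 → x² + (C + Ka₂)·x − Ka₂·C = 0 → x² + 0.17260·x − 2.016e-03 = 0. x = (−0.17260 + √(0.17260² + 4 × 2.016e-03)) / 2 = 1.0981e-02 M. [H⁺] = C + x = 0.16 + 1.0981e-02 = 1.7098e-01 M. pH = -log(1.7098e-01) = 0.77.

pH = 0.77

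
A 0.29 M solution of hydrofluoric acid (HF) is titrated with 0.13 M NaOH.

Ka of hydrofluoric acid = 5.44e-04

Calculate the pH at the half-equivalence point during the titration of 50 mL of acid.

At half-equivalence [HA] = [A⁻], so Henderson-Hasselbalch gives pH = pKa = -log(5.44e-04) = 3.26.

pH = pKa = 3.26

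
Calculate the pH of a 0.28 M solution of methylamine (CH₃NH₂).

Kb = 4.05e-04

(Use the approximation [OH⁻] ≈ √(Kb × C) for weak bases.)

[OH⁻] = √(Kb × C) = √(4.05e-04 × 0.28) = 1.0649e-02. pOH = 1.97, pH = 14 - pOH

pH = 12.03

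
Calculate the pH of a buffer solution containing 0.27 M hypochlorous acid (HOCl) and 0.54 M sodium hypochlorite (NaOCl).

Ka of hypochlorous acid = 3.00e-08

pKa = -log(3.00e-08) = 7.52. pH = pKa + log([A⁻]/[HA]) = 7.52 + log(0.54/0.27)

pH = 7.82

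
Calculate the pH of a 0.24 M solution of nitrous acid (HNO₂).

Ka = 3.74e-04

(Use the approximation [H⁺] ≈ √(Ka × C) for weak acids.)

[H⁺] = √(Ka × C) = √(3.74e-04 × 0.24) = 9.4742e-03. pH = -log(9.4742e-03)

pH = 2.02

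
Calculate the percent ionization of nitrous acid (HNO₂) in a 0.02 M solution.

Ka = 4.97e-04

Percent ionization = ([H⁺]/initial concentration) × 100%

Using Ka equilibrium: x² + Ka×x - Ka×C = 0. Solving: [H⁺] = 2.9141e-03. Percent = (2.9141e-03/0.02) × 100

Percent ionization = 14.6%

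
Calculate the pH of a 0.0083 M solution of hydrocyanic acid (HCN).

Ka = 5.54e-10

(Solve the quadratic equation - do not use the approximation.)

x² + Ka×x - Ka×C = 0. Using quadratic formula: [H⁺] = 2.1441e-06

pH = 5.67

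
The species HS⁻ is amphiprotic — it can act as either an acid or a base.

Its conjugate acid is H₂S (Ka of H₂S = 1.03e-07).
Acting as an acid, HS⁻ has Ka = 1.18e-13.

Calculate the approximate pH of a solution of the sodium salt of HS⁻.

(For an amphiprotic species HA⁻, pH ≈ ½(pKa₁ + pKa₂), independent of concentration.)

pKa₁ = -log(1.03e-07) = 6.99; pKa₂ = -log(1.18e-13) = 12.93. For an amphiprotic species, pH ≈ ½(pKa₁ + pKa₂) = ½(6.99 + 12.93) = 9.96.

pH = 9.96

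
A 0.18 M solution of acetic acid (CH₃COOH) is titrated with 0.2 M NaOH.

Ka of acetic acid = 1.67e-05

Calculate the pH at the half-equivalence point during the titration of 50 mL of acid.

At half-equivalence [HA] = [A⁻], so Henderson-Hasselbalch gives pH = pKa = -log(1.67e-05) = 4.78.

pH = pKa = 4.78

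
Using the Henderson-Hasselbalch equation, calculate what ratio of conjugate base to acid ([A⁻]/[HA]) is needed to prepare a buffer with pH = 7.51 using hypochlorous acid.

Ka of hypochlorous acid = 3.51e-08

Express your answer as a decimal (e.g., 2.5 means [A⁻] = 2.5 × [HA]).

pKa = -log(3.51e-08) = 7.4547. pH = pKa + log([A⁻]/[HA]), so log([A⁻]/[HA]) = pH − pKa = 7.51 − 7.4547 = 0.0553. [A⁻]/[HA] = 10^(0.0553) = 1.14

[A⁻]/[HA] = 1.14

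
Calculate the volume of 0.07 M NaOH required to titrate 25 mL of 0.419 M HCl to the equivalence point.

At equivalence: moles acid = moles base. moles HCl = 0.419 × 25/1000 = 0.01047 mol. V_base = moles / 0.07 × 1000 = 149.6 mL.

V_{base} = 149.6 mL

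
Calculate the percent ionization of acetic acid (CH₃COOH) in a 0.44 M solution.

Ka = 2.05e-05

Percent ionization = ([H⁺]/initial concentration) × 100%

Using Ka equilibrium: x² + Ka×x - Ka×C = 0. Solving: [H⁺] = 2.9931e-03. Percent = (2.9931e-03/0.44) × 100

Percent ionization = 0.68%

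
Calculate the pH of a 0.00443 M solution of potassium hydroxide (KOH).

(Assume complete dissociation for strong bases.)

[OH⁻] = 0.00443 M for strong base. pOH = -log[OH⁻] = 2.35, pH = 14 - pOH

pH = 11.65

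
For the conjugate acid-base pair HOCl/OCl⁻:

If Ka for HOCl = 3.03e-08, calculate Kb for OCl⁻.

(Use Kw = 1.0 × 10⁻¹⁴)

For a conjugate pair Ka × Kb = Kw, so Kb = Kw/Ka = 1.0 × 10⁻¹⁴ / 3.03e-08 = 3.30e-07.

K_b = 3.30e-07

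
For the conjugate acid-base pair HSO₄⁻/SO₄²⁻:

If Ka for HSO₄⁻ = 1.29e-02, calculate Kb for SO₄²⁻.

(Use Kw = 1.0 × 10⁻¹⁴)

For a conjugate pair Ka × Kb = Kw, so Kb = Kw/Ka = 1.0 × 10⁻¹⁴ / 1.29e-02 = 7.75e-13.

K_b = 7.75e-13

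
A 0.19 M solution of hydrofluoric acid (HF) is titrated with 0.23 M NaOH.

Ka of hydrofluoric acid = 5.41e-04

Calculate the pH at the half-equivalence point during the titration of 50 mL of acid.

At half-equivalence [HA] = [A⁻], so Henderson-Hasselbalch gives pH = pKa = -log(5.41e-04) = 3.27.

pH = pKa = 3.27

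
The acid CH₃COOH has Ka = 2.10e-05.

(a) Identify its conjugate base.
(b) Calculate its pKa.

(a) The conjugate base is formed by removing one H⁺ from CH₃COOH, giving CH₃COO⁻. (b) pKa = -log(Ka) = -log(2.10e-05) = 4.68.

Conjugate base: CH₃COO⁻; pK_a = 4.68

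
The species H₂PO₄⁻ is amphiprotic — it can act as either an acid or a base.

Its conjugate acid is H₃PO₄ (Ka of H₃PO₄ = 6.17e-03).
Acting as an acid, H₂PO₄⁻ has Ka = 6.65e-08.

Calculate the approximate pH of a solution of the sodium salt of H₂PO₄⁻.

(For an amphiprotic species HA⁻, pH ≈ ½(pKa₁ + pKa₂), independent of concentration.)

pKa₁ = -log(6.17e-03) = 2.21; pKa₂ = -log(6.65e-08) = 7.18. For an amphiprotic species, pH ≈ ½(pKa₁ + pKa₂) = ½(2.21 + 7.18) = 4.69.

pH = 4.69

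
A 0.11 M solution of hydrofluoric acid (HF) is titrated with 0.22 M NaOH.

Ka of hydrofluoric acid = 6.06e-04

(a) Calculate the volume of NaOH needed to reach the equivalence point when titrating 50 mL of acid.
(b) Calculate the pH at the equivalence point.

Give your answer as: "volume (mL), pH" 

moles acid = 0.11 × 50/1000 = 0.0055 mol; V_base = moles/0.22 × 1000 = 25.0 mL. At equivalence only the conjugate base is present: [A⁻] = 0.0055/0.075 = 7.3333e-02 M. Kb = Kw/Ka = 1.65e-11; [OH⁻] = √(Kb × [A⁻]) = 1.1001e-06; pOH = 5.96; pH = 14 - pOH = 8.04.

V = 25.0 mL, pH = 8.04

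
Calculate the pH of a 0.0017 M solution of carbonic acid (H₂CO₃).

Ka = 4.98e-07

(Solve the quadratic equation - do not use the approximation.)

x² + Ka×x - Ka×C = 0. Using quadratic formula: [H⁺] = 2.8848e-05

pH = 4.54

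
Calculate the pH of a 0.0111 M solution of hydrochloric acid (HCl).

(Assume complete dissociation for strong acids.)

[H⁺] = 0.0111 M for strong acid. pH = -log[H⁺] = -log(0.0111)

pH = 1.95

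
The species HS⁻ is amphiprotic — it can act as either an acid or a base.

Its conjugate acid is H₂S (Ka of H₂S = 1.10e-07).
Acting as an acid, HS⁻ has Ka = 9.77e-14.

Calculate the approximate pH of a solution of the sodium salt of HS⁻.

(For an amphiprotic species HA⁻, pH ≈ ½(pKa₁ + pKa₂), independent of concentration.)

pKa₁ = -log(1.10e-07) = 6.96; pKa₂ = -log(9.77e-14) = 13.01. For an amphiprotic species, pH ≈ ½(pKa₁ + pKa₂) = ½(6.96 + 13.01) = 9.98.

pH = 9.98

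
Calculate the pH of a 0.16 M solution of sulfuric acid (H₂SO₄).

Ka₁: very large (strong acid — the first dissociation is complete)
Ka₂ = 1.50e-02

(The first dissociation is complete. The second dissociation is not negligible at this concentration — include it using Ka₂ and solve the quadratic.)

First dissociation is complete: [H⁺]₀ = [HSO₄⁻]₀ = C = 0.16 M. Second dissociation HSO₄⁻ ⇌ H⁺ + SO₄²⁻: let x = [SO₄²⁻]. Ka₂ = (C + x)·x / (C − x) = 1.50e-02 → x² + (C + Ka₂)·x − Ka₂·C = 0 → x² + 0.17500·x − 2.400e-03 = 0. x = (−0.17500 + √(0.17500² + 4 × 2.400e-03)) / 2 = 1.2781e-02 M. [H⁺] = C + x = 0.16 + 1.2781e-02 = 1.7278e-01 M. pH = -log(1.7278e-01) = 0.76.

pH = 0.76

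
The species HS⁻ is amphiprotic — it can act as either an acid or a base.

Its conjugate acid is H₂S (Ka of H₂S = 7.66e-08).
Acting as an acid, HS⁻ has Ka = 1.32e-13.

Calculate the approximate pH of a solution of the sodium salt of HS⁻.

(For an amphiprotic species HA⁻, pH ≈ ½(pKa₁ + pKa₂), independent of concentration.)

pKa₁ = -log(7.66e-08) = 7.12; pKa₂ = -log(1.32e-13) = 12.88. For an amphiprotic species, pH ≈ ½(pKa₁ + pKa₂) = ½(7.12 + 12.88) = 10.00.

pH = 10.00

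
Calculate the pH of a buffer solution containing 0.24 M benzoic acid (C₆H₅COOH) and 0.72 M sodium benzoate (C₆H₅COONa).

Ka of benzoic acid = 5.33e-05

pKa = -log(5.33e-05) = 4.27. pH = pKa + log([A⁻]/[HA]) = 4.27 + log(0.72/0.24)

pH = 4.75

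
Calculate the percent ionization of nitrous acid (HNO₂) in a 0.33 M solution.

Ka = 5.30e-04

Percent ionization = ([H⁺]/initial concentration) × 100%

Using Ka equilibrium: x² + Ka×x - Ka×C = 0. Solving: [H⁺] = 1.2963e-02. Percent = (1.2963e-02/0.33) × 100

Percent ionization = 3.93%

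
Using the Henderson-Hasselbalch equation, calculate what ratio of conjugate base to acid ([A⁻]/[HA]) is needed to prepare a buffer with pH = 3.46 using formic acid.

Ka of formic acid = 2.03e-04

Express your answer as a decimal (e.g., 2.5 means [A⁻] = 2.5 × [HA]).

pKa = -log(2.03e-04) = 3.6925. pH = pKa + log([A⁻]/[HA]), so log([A⁻]/[HA]) = pH − pKa = 3.46 − 3.6925 = -0.2325. [A⁻]/[HA] = 10^(-0.2325) = 0.585

[A⁻]/[HA] = 0.585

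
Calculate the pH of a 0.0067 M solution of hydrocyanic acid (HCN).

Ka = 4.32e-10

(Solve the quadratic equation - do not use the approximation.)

x² + Ka×x - Ka×C = 0. Using quadratic formula: [H⁺] = 1.7011e-06

pH = 5.77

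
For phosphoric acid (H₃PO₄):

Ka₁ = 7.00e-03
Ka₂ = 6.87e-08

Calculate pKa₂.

pKa₂ = -log(Ka₂) = -log(6.87e-08) = 7.16.

pK_{a2} = 7.16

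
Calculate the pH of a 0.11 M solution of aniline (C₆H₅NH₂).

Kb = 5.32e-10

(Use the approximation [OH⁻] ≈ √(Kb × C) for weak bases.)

[OH⁻] = √(Kb × C) = √(5.32e-10 × 0.11) = 7.6498e-06. pOH = 5.12, pH = 14 - pOH

pH = 8.88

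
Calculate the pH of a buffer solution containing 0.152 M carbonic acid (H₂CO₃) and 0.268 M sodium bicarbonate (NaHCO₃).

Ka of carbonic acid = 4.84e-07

pKa = -log(4.84e-07) = 6.32. pH = pKa + log([A⁻]/[HA]) = 6.32 + log(0.268/0.152)

pH = 6.56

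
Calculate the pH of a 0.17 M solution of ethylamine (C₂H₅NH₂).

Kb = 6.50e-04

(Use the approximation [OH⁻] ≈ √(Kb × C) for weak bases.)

[OH⁻] = √(Kb × C) = √(6.50e-04 × 0.17) = 1.0512e-02. pOH = 1.98, pH = 14 - pOH

pH = 12.02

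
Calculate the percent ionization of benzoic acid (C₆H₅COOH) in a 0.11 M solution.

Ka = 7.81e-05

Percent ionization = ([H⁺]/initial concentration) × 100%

Using Ka equilibrium: x² + Ka×x - Ka×C = 0. Solving: [H⁺] = 2.8923e-03. Percent = (2.8923e-03/0.11) × 100

Percent ionization = 2.63%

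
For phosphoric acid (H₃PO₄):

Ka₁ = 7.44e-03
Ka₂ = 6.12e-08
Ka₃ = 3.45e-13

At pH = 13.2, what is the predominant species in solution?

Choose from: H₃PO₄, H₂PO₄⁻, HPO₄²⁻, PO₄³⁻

pKa₁ = 2.13, pKa₂ = 7.21, pKa₃ = 12.46. For a polyprotic acid the predominant species crosses at each pKa: below pKa_n the protonated form dominates, above it the deprotonated form does. At pH = 13.2, the predominant species is PO₄³⁻.

PO₄³⁻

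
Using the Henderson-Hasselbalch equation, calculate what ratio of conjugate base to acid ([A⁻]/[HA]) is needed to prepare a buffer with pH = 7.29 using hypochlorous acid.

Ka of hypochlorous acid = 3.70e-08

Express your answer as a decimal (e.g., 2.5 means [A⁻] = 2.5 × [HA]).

pKa = -log(3.70e-08) = 7.4318. pH = pKa + log([A⁻]/[HA]), so log([A⁻]/[HA]) = pH − pKa = 7.29 − 7.4318 = -0.1418. [A⁻]/[HA] = 10^(-0.1418) = 0.721

[A⁻]/[HA] = 0.721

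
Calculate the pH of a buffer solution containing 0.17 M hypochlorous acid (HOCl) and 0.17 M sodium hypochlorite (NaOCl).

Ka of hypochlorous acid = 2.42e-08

pKa = -log(2.42e-08) = 7.62. pH = pKa + log([A⁻]/[HA]) = 7.62 + log(0.17/0.17)

pH = 7.62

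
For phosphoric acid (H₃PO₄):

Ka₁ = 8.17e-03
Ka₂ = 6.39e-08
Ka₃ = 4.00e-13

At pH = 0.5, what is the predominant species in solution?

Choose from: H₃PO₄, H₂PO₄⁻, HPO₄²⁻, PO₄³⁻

pKa₁ = 2.09, pKa₂ = 7.19, pKa₃ = 12.40. For a polyprotic acid the predominant species crosses at each pKa: below pKa_n the protonated form dominates, above it the deprotonated form does. At pH = 0.5, the predominant species is H₃PO₄.

H₃PO₄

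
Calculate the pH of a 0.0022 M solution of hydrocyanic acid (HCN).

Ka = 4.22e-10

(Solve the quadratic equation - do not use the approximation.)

x² + Ka×x - Ka×C = 0. Using quadratic formula: [H⁺] = 9.6332e-07

pH = 6.02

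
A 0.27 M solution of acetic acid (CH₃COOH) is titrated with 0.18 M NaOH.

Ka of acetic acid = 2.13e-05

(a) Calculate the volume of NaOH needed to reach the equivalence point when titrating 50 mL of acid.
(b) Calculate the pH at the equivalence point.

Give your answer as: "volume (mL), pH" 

moles acid = 0.27 × 50/1000 = 0.0135 mol; V_base = moles/0.18 × 1000 = 75.0 mL. At equivalence only the conjugate base is present: [A⁻] = 0.0135/0.125 = 1.0800e-01 M. Kb = Kw/Ka = 4.69e-10; [OH⁻] = √(Kb × [A⁻]) = 7.1207e-06; pOH = 5.15; pH = 14 - pOH = 8.85.

V = 75.0 mL, pH = 8.85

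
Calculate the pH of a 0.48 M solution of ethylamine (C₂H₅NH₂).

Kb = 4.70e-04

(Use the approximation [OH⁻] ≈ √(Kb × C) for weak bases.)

[OH⁻] = √(Kb × C) = √(4.70e-04 × 0.48) = 1.5020e-02. pOH = 1.82, pH = 14 - pOH

pH = 12.18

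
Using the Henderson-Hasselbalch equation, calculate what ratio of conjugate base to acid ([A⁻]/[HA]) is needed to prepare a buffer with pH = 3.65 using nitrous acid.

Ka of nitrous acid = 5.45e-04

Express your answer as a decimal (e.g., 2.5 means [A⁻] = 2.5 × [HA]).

pKa = -log(5.45e-04) = 3.2636. pH = pKa + log([A⁻]/[HA]), so log([A⁻]/[HA]) = pH − pKa = 3.65 − 3.2636 = 0.3864. [A⁻]/[HA] = 10^(0.3864) = 2.43

[A⁻]/[HA] = 2.43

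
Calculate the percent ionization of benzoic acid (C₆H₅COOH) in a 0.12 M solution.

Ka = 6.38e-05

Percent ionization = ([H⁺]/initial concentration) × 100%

Using Ka equilibrium: x² + Ka×x - Ka×C = 0. Solving: [H⁺] = 2.7352e-03. Percent = (2.7352e-03/0.12) × 100

Percent ionization = 2.28%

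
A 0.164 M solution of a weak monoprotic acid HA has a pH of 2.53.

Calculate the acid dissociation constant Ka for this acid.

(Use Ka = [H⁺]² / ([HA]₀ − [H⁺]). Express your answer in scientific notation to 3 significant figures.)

[H⁺] = 10^(−pH) = 10^(−2.53) = 2.951e-03 M. For HA ⇌ H⁺ + A⁻, Ka = [H⁺][A⁻]/[HA] = [H⁺]² / ([HA]₀ − [H⁺]) = (2.951e-03)² / (0.164 − 2.951e-03) = 5.41e-05.

K_a = 5.41e-05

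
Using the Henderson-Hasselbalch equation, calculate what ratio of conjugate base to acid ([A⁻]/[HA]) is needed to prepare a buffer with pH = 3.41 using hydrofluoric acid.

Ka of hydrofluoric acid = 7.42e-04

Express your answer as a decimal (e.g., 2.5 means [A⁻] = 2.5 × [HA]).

pKa = -log(7.42e-04) = 3.1296. pH = pKa + log([A⁻]/[HA]), so log([A⁻]/[HA]) = pH − pKa = 3.41 − 3.1296 = 0.2804. [A⁻]/[HA] = 10^(0.2804) = 1.91

[A⁻]/[HA] = 1.91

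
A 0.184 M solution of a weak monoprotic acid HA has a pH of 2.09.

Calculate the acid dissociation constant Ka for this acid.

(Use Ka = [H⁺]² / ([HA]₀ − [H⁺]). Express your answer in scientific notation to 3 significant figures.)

[H⁺] = 10^(−pH) = 10^(−2.09) = 8.128e-03 M. For HA ⇌ H⁺ + A⁻, Ka = [H⁺][A⁻]/[HA] = [H⁺]² / ([HA]₀ − [H⁺]) = (8.128e-03)² / (0.184 − 8.128e-03) = 3.76e-04.

K_a = 3.76e-04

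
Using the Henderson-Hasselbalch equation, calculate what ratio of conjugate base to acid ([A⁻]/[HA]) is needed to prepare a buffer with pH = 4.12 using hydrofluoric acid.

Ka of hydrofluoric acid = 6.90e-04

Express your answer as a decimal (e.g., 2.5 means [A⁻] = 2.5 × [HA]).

pKa = -log(6.90e-04) = 3.1612. pH = pKa + log([A⁻]/[HA]), so log([A⁻]/[HA]) = pH − pKa = 4.12 − 3.1612 = 0.9588. [A⁻]/[HA] = 10^(0.9588) = 9.10

[A⁻]/[HA] = 9.10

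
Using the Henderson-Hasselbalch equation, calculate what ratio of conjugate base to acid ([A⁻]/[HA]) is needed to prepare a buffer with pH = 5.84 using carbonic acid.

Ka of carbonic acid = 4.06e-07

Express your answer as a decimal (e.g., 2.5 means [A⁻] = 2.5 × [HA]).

pKa = -log(4.06e-07) = 6.3915. pH = pKa + log([A⁻]/[HA]), so log([A⁻]/[HA]) = pH − pKa = 5.84 − 6.3915 = -0.5515. [A⁻]/[HA] = 10^(-0.5515) = 0.281

[A⁻]/[HA] = 0.281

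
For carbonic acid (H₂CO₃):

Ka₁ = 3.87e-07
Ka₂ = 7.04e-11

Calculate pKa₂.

pKa₂ = -log(Ka₂) = -log(7.04e-11) = 10.15.

pK_{a2} = 10.15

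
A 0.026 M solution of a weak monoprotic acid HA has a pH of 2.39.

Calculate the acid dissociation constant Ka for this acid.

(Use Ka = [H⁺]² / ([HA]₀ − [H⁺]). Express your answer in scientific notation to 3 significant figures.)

[H⁺] = 10^(−pH) = 10^(−2.39) = 4.074e-03 M. For HA ⇌ H⁺ + A⁻, Ka = [H⁺][A⁻]/[HA] = [H⁺]² / ([HA]₀ − [H⁺]) = (4.074e-03)² / (0.026 − 4.074e-03) = 7.57e-04.

K_a = 7.57e-04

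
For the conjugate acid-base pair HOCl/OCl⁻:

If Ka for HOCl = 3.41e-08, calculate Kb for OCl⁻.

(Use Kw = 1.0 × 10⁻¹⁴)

For a conjugate pair Ka × Kb = Kw, so Kb = Kw/Ka = 1.0 × 10⁻¹⁴ / 3.41e-08 = 2.93e-07.

K_b = 2.93e-07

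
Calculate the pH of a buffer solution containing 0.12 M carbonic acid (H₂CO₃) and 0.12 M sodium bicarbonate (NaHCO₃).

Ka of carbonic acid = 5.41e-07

pKa = -log(5.41e-07) = 6.27. pH = pKa + log([A⁻]/[HA]) = 6.27 + log(0.12/0.12)

pH = 6.27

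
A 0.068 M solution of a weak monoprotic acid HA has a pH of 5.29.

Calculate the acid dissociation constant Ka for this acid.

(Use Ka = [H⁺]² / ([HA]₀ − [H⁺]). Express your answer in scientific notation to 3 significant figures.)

[H⁺] = 10^(−pH) = 10^(−5.29) = 5.129e-06 M. For HA ⇌ H⁺ + A⁻, Ka = [H⁺][A⁻]/[HA] = [H⁺]² / ([HA]₀ − [H⁺]) = (5.129e-06)² / (0.068 − 5.129e-06) = 3.87e-10.

K_a = 3.87e-10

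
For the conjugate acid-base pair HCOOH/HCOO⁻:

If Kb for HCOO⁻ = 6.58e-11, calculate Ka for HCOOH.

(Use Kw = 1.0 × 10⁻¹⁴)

For a conjugate pair Ka × Kb = Kw, so Ka = Kw/Kb = 1.0 × 10⁻¹⁴ / 6.58e-11 = 1.52e-04.

K_a = 1.52e-04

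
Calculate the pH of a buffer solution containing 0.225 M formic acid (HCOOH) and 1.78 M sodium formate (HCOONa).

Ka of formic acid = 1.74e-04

pKa = -log(1.74e-04) = 3.76. pH = pKa + log([A⁻]/[HA]) = 3.76 + log(1.78/0.225)

pH = 4.66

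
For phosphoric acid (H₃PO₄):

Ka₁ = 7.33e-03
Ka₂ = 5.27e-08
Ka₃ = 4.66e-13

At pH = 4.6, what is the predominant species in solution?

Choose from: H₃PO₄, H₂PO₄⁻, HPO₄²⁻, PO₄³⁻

pKa₁ = 2.13, pKa₂ = 7.28, pKa₃ = 12.33. For a polyprotic acid the predominant species crosses at each pKa: below pKa_n the protonated form dominates, above it the deprotonated form does. At pH = 4.6, the predominant species is H₂PO₄⁻.

H₂PO₄⁻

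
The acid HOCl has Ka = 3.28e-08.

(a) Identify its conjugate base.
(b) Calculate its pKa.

(a) The conjugate base is formed by removing one H⁺ from HOCl, giving OCl⁻. (b) pKa = -log(Ka) = -log(3.28e-08) = 7.48.

Conjugate base: OCl⁻; pK_a = 7.48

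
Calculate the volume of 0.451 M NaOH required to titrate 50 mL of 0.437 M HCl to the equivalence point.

At equivalence: moles acid = moles base. moles HCl = 0.437 × 50/1000 = 0.02185 mol. V_base = moles / 0.451 × 1000 = 48.4 mL.

V_{base} = 48.4 mL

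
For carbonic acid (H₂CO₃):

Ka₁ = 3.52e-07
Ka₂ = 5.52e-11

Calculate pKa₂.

pKa₂ = -log(Ka₂) = -log(5.52e-11) = 10.26.

pK_{a2} = 10.26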